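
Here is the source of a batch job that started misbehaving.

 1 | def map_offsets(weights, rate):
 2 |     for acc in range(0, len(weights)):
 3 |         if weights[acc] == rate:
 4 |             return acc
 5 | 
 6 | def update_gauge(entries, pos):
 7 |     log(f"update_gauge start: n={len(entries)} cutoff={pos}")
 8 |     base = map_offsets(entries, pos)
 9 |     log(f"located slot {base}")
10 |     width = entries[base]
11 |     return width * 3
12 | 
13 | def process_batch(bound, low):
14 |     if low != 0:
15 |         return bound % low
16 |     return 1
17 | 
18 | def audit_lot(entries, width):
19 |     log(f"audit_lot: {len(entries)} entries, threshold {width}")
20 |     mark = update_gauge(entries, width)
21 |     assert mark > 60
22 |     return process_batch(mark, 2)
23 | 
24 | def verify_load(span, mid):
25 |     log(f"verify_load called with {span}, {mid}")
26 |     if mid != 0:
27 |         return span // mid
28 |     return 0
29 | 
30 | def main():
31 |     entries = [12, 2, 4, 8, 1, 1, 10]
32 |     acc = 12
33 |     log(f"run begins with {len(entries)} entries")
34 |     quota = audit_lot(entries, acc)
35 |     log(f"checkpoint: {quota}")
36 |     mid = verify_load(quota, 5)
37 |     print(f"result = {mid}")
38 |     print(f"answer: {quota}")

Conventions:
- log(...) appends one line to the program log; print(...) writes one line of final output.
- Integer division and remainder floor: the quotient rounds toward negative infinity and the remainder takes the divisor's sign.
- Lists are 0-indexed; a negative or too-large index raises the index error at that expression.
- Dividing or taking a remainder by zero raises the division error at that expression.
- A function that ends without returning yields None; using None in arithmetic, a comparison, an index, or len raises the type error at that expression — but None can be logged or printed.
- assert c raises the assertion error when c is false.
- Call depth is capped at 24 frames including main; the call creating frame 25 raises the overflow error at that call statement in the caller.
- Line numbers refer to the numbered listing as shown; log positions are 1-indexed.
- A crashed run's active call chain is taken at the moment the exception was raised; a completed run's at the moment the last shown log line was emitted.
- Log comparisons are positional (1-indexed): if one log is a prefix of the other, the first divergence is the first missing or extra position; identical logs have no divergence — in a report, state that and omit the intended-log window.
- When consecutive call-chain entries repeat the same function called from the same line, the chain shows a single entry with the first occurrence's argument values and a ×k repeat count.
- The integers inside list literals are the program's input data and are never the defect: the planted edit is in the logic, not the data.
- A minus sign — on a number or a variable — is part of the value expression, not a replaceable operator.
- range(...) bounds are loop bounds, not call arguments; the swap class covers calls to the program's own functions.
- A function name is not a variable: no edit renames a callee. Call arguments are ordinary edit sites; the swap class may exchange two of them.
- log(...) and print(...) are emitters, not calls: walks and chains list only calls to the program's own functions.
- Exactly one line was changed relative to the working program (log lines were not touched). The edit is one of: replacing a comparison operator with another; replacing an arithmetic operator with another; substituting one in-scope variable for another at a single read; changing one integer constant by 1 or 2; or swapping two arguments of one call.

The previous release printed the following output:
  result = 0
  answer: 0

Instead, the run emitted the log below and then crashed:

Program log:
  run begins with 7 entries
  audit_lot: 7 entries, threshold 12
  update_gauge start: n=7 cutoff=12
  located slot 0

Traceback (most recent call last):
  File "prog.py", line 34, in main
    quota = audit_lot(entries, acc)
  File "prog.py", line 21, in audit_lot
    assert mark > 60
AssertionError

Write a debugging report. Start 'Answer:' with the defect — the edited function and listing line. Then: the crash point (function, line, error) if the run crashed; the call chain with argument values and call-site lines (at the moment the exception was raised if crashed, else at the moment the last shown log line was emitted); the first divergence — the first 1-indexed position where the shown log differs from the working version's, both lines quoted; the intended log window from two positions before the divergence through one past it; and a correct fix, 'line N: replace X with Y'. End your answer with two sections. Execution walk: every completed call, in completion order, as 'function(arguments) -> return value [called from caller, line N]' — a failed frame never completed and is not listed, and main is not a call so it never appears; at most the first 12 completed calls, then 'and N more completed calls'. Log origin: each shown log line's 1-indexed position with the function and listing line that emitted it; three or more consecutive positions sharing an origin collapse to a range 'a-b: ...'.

Answer: the defect is in audit_lot at line 21.
Core observation: The log ends early — 4 lines, where the working version next logs 'checkpoint: 0'.
Crash: audit_lot, line 21, AssertionError.
Call chain: main -> audit_lot([12, 2, 4, 8, 1, 1, 10], 12) (called at line 34).
First divergence: position 5; the shown log stops at 4 lines while the working version next logs 'checkpoint: 0'.
Intended log window:
  3: update_gauge start: n=7 cutoff=12
  4: located slot 0
  5: checkpoint: 0
  6: verify_load called with 0, 5
Execution walk:
  map_offsets([12, 2, 4, 8, 1, 1, 10], 12) -> 0  [called from update_gauge, line 8]
  update_gauge([12, 2, 4, 8, 1, 1, 10], 12) -> 36  [called from audit_lot, line 20]
Log line origins:
  1 — main, line 33
  2 — audit_lot, line 19
  3 — update_gauge, line 7
  4 — update_gauge, line 9
A correct fix: line 21: replace `>` with `<=`.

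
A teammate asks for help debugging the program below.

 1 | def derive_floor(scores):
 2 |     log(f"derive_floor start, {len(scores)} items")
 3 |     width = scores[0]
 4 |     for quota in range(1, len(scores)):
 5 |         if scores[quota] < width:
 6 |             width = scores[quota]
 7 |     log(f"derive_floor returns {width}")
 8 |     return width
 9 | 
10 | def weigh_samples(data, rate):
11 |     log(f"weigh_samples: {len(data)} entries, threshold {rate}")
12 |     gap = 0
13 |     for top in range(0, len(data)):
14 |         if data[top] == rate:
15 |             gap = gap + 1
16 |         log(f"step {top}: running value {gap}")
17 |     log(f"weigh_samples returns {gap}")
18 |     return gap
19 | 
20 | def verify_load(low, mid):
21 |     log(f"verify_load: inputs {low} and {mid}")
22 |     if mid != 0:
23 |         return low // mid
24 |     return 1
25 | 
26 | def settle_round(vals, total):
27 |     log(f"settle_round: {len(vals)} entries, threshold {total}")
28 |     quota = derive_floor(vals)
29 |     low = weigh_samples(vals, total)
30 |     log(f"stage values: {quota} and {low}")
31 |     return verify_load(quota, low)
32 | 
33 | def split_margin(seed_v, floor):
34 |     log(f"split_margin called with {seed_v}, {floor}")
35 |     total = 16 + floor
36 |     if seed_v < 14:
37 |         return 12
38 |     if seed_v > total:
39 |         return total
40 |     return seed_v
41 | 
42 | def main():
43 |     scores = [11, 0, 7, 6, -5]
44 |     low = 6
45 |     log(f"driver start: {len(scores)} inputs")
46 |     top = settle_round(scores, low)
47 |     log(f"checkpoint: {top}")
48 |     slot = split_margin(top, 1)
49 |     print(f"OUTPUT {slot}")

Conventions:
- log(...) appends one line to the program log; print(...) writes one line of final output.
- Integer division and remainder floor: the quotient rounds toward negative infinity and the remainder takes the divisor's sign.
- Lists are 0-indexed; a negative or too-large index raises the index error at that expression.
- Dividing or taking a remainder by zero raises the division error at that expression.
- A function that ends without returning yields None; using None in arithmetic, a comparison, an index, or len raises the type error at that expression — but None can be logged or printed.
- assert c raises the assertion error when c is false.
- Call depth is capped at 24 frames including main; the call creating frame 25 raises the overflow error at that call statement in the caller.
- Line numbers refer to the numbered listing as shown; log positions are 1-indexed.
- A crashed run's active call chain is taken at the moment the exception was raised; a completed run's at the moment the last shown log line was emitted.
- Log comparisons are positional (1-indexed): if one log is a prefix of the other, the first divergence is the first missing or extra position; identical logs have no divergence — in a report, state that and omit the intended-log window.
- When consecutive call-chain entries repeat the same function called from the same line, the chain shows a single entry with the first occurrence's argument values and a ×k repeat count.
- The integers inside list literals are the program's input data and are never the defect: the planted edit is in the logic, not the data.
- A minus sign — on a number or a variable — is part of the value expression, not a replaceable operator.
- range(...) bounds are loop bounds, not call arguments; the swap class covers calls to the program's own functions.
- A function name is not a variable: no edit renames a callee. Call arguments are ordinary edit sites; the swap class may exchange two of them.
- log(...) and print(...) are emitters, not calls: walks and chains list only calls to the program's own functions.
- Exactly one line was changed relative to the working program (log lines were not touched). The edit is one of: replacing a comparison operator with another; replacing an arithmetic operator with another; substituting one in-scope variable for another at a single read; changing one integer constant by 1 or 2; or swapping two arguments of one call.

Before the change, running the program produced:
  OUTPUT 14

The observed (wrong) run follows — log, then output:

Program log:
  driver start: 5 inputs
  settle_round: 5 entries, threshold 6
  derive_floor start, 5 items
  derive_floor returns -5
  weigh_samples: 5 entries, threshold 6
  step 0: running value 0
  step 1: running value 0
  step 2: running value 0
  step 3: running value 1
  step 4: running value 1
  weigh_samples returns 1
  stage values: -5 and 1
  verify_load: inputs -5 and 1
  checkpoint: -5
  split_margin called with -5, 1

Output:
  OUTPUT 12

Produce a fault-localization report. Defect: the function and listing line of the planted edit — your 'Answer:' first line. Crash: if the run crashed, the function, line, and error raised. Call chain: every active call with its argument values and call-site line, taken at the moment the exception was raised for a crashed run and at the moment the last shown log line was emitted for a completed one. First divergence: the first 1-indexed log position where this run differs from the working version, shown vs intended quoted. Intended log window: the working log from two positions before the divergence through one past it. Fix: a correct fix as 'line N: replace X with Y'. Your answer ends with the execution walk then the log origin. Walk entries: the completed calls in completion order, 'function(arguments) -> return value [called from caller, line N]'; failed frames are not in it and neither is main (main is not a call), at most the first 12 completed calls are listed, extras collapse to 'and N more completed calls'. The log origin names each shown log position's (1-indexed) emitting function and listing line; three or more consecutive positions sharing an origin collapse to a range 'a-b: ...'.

Answer: the defect is in split_margin at line 37.
Key fact: Every logged value matches the working version; the printed result is what differs.
Call chain: main -> split_margin(-5, 1) (called at line 48).
First divergence: none (the log streams are identical).
Execution walk:
  derive_floor([11, 0, 7, 6, -5]) -> -5  [called from settle_round, line 28]
  weigh_samples([11, 0, 7, 6, -5], 6) -> 1  [called from settle_round, line 29]
  verify_load(-5, 1) -> -5  [called from settle_round, line 31]
  settle_round([11, 0, 7, 6, -5], 6) -> -5  [called from main, line 46]
  split_margin(-5, 1) -> 12  [called from main, line 48]
Log origins:
  1: logged in main at line 45
  2: logged in settle_round at line 27
  3: logged in derive_floor at line 2
  4: logged in derive_floor at line 7
  5: logged in weigh_samples at line 11
  6-10: logged in weigh_samples at line 16
  11: logged in weigh_samples at line 17
  12: logged in settle_round at line 30
  13: logged in verify_load at line 21
  14: logged in main at line 47
  15: logged in split_margin at line 34
A correct fix: line 37: replace `12` with `14`.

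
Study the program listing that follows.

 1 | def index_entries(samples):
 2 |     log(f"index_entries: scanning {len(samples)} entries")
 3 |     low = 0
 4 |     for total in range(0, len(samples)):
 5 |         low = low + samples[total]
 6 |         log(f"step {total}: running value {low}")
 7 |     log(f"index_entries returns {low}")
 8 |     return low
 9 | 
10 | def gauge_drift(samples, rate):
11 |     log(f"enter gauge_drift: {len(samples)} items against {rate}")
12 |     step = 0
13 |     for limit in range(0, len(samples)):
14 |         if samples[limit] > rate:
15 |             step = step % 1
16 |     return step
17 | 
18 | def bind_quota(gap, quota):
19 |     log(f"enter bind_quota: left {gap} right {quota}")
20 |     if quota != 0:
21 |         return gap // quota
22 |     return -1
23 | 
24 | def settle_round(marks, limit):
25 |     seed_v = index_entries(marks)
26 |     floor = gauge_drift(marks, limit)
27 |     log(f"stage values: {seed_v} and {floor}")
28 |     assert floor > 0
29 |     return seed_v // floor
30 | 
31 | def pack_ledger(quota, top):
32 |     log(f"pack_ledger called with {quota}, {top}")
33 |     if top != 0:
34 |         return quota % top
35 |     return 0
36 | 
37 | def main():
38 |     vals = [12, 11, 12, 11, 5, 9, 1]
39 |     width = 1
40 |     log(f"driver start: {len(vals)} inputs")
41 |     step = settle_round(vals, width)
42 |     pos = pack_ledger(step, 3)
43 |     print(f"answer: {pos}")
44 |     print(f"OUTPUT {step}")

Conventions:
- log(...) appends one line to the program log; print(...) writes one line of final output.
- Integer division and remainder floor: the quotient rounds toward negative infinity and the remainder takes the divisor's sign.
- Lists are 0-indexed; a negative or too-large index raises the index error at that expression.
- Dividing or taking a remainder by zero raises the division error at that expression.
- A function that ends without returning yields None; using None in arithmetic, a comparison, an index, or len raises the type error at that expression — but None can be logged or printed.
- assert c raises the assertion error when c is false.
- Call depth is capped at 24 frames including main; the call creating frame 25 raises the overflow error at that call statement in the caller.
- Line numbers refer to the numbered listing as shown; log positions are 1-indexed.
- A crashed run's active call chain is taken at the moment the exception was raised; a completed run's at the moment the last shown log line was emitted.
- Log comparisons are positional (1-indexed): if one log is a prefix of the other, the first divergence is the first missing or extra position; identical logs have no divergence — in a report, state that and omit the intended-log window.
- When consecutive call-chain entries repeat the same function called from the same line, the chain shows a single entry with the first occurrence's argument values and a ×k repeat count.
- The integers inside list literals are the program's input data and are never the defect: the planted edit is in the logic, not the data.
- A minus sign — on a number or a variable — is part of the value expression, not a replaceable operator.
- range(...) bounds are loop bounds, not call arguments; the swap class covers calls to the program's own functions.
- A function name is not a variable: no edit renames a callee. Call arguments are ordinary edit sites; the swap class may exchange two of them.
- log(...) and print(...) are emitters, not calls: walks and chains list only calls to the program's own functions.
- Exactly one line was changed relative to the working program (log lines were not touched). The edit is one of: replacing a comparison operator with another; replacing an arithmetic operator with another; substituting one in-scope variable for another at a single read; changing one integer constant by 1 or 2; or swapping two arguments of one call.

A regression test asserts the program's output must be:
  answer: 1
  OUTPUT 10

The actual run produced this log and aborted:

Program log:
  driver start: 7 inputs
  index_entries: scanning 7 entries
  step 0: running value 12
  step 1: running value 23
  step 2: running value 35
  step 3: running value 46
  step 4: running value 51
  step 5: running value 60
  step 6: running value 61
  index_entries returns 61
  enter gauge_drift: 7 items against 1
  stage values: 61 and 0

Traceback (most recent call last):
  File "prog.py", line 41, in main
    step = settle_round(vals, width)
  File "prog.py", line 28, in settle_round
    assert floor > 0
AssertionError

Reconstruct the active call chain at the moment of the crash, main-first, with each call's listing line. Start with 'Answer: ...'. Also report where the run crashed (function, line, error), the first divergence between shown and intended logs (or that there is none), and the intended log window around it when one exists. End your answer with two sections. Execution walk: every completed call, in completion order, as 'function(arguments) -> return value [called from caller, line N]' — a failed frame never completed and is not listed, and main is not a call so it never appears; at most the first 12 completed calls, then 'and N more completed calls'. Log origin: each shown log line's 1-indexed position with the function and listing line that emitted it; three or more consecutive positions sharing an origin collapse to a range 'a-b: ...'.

Answer: main -> settle_round (called at line 41).
Core observation: At log position 12 the runs split — shown 'stage values: 61 and 0', but the working version logs 'stage values: 61 and 6'.
Crash: settle_round, line 28, AssertionError.
First divergence: position 12 — shown 'stage values: 61 and 0', intended 'stage values: 61 and 6'.
Intended log window:
  10: index_entries returns 61
  11: enter gauge_drift: 7 items against 1
  12: stage values: 61 and 6
  13: pack_ledger called with 10, 3
Execution walk:
  index_entries([12, 11, 12, 11, 5, 9, 1]) -> 61  [called from settle_round, line 25]
  gauge_drift([12, 11, 12, 11, 5, 9, 1], 1) -> 0  [called from settle_round, line 26]
Log origin:
  1 — main, line 40
  2 — index_entries, line 2
  3-9 — index_entries, line 6
  10 — index_entries, line 7
  11 — gauge_drift, line 11
  12 — settle_round, line 27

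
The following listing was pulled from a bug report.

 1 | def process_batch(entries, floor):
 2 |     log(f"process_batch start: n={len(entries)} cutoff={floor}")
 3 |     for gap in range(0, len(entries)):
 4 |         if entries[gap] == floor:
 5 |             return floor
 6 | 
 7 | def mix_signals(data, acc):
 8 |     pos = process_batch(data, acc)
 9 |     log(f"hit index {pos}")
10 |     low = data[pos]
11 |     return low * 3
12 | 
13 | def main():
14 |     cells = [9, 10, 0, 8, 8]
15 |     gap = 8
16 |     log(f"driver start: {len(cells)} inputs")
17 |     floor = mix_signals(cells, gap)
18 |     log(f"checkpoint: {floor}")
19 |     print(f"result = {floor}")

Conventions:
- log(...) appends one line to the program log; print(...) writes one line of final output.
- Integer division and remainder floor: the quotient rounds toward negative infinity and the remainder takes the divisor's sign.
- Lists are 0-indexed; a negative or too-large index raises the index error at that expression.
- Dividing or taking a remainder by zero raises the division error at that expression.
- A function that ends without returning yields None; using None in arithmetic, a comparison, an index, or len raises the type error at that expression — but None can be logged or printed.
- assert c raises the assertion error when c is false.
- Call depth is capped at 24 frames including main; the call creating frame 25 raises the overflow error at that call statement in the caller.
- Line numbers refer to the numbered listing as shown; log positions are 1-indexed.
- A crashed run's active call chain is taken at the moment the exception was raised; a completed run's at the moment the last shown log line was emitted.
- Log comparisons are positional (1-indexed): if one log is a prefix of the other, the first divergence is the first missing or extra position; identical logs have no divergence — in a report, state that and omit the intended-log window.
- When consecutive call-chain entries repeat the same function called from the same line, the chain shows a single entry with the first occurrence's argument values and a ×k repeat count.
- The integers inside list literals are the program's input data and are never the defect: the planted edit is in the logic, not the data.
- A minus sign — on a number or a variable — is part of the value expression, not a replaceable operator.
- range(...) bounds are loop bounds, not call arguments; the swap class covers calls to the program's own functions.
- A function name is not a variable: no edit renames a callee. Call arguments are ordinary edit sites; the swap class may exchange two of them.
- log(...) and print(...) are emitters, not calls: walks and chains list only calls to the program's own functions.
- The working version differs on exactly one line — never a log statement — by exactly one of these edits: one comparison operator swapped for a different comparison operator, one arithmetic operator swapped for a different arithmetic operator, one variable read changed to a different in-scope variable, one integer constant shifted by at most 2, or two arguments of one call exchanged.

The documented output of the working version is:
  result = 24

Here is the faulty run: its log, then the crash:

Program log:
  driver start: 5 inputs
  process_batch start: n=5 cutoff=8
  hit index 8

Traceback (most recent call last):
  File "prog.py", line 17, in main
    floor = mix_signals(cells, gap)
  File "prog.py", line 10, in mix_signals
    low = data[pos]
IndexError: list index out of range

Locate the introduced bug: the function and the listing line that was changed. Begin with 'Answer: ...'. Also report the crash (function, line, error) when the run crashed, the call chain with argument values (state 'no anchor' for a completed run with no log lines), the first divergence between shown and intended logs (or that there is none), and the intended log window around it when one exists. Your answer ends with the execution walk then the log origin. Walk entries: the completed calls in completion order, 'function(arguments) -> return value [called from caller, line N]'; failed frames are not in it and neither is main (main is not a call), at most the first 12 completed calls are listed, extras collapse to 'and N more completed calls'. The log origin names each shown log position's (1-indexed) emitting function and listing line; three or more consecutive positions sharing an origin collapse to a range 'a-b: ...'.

Answer: the defect is in process_batch at line 5.
Key fact: The earliest visible damage is log position 3 — 'hit index 8' rather than the intended 'hit index 3'.
Crash: mix_signals, line 10, IndexError.
Call chain: main -> mix_signals([9, 10, 0, 8, 8], 8) (called at line 17).
First divergence: position 3; shown 'hit index 8' vs intended 'hit index 3'.
Intended log window:
  1: driver start: 5 inputs
  2: process_batch start: n=5 cutoff=8
  3: hit index 3
  4: checkpoint: 24
Execution walk:
  process_batch([9, 10, 0, 8, 8], 8) -> 8  [called from mix_signals, line 8]
Log line origins:
  1: emitted by main (line 16)
  2: emitted by process_batch (line 2)
  3: emitted by mix_signals (line 9)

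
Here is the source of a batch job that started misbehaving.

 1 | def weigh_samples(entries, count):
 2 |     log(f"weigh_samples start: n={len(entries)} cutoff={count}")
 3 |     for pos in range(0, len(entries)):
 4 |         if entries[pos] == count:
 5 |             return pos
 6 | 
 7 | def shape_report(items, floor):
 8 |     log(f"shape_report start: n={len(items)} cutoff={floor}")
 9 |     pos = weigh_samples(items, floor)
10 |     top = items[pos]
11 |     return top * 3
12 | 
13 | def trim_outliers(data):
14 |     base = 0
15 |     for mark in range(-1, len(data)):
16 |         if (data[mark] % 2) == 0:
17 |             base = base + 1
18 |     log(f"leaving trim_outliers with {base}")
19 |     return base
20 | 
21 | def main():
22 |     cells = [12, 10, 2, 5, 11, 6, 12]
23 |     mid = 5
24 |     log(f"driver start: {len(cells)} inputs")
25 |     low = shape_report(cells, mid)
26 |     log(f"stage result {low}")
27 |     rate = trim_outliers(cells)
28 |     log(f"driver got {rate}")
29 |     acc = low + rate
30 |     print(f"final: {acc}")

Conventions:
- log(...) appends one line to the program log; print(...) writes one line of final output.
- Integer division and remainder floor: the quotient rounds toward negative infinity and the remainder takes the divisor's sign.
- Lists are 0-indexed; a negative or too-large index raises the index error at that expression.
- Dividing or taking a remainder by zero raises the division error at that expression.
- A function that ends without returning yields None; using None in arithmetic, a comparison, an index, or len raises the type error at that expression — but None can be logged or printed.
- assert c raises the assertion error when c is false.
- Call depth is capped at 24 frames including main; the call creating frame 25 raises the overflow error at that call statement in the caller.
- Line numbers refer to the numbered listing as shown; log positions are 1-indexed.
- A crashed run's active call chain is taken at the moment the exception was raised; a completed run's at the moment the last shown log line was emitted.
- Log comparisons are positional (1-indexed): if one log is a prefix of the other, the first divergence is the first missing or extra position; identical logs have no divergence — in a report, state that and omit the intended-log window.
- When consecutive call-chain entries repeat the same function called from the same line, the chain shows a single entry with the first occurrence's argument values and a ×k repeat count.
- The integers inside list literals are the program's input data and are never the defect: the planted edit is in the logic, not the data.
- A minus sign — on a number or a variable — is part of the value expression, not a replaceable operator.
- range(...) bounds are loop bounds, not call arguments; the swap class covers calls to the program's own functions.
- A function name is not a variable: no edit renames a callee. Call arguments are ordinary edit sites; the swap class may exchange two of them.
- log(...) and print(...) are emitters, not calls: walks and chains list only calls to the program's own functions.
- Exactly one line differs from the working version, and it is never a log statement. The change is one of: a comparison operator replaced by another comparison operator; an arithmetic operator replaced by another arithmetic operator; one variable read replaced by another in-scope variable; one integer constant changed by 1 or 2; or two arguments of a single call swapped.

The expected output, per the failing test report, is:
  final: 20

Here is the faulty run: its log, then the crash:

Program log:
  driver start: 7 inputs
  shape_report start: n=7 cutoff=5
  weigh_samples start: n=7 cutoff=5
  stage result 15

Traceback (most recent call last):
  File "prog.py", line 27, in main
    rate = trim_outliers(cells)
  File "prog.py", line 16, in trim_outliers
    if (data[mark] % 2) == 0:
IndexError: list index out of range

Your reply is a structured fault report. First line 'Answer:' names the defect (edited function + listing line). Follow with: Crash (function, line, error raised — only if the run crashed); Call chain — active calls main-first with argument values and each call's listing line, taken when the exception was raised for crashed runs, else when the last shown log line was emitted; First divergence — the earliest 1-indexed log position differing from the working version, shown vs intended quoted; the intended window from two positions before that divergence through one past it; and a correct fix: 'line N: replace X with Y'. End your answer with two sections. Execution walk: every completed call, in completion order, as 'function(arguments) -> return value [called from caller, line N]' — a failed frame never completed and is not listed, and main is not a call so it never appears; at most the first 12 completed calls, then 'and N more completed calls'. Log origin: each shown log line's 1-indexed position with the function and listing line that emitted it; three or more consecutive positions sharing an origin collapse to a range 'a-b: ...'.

Answer: the defect is in trim_outliers at line 15.
Key observation: The log ends early — 4 lines, where the working version next logs 'leaving trim_outliers with 5'.
Crash: trim_outliers, line 16, IndexError.
Call chain: main -> trim_outliers([12, 10, 2, 5, 11, 6, 12]) (called at line 27).
First divergence: position 5; the shown log stops at 4 lines while the working version next logs 'leaving trim_outliers with 5'.
Intended log window:
  3: weigh_samples start: n=7 cutoff=5
  4: stage result 15
  5: leaving trim_outliers with 5
  6: driver got 5
Execution walk:
  weigh_samples([12, 10, 2, 5, 11, 6, 12], 5) -> 3  [called from shape_report, line 9]
  shape_report([12, 10, 2, 5, 11, 6, 12], 5) -> 15  [called from main, line 25]
Log origin:
  1 — main, line 24
  2 — shape_report, line 8
  3 — weigh_samples, line 2
  4 — main, line 26
A correct fix: line 15: replace `-1` with `0`.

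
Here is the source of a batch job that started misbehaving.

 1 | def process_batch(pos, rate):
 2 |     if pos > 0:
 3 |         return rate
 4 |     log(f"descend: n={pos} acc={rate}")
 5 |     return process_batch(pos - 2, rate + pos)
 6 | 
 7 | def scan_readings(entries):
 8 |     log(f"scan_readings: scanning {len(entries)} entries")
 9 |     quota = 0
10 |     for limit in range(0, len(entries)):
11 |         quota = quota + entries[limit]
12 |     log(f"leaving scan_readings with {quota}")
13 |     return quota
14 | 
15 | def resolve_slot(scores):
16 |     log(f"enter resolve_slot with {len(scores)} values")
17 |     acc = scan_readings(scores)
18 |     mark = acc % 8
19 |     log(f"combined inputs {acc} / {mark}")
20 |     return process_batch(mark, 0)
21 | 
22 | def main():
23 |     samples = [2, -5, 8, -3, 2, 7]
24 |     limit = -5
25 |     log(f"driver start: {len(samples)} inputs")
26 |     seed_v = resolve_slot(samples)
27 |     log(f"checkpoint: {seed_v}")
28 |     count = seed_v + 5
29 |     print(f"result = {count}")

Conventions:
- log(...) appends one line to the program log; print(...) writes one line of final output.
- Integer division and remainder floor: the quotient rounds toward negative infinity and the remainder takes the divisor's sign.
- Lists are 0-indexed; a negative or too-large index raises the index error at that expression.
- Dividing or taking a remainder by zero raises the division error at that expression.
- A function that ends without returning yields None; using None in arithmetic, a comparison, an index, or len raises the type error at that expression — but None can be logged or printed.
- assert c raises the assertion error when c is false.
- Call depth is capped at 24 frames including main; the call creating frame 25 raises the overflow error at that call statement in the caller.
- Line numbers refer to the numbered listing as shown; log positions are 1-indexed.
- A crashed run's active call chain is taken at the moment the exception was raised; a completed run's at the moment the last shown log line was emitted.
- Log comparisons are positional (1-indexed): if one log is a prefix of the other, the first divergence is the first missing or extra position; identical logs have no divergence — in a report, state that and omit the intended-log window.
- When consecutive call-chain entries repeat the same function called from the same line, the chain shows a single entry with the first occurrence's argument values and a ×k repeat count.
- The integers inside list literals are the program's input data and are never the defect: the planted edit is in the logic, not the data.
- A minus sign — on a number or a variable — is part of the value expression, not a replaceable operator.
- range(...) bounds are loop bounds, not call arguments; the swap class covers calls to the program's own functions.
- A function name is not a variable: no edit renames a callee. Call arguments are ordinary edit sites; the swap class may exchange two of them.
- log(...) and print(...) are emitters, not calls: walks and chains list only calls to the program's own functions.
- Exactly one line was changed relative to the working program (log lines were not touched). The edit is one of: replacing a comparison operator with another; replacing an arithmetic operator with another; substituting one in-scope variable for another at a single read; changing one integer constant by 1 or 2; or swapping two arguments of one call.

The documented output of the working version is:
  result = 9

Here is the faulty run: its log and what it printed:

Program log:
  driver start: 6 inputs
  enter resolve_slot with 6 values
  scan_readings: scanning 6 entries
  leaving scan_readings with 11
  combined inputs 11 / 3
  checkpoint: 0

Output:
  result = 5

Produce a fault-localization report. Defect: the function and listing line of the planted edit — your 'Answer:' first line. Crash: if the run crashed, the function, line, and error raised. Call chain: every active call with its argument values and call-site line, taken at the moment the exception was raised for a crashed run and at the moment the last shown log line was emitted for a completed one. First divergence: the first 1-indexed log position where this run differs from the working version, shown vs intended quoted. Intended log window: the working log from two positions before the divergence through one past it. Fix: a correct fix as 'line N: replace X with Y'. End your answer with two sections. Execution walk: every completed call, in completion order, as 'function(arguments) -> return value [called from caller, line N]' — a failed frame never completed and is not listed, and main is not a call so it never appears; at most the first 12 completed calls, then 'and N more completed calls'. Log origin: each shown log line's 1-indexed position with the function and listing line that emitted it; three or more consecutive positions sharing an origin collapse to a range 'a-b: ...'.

Answer: the defect is in process_batch at line 2.
Key fact: At log position 6 the runs split — shown 'checkpoint: 0', but the working version logs 'descend: n=3 acc=0'.
Call chain: main.
First divergence: position 6 — the shown line 'checkpoint: 0' should read 'descend: n=3 acc=0'.
Intended log window:
  4: leaving scan_readings with 11
  5: combined inputs 11 / 3
  6: descend: n=3 acc=0
  7: descend: n=1 acc=3
Execution walk:
  scan_readings([2, -5, 8, -3, 2, 7]) -> 11  [called from resolve_slot, line 17]
  process_batch(3, 0) -> 0  [called from resolve_slot, line 20]
  resolve_slot([2, -5, 8, -3, 2, 7]) -> 0  [called from main, line 26]
Origin of each log line:
  1: logged in main at line 25
  2: logged in resolve_slot at line 16
  3: logged in scan_readings at line 8
  4: logged in scan_readings at line 12
  5: logged in resolve_slot at line 19
  6: logged in main at line 27
A correct fix: line 2: replace `>` with `<=`.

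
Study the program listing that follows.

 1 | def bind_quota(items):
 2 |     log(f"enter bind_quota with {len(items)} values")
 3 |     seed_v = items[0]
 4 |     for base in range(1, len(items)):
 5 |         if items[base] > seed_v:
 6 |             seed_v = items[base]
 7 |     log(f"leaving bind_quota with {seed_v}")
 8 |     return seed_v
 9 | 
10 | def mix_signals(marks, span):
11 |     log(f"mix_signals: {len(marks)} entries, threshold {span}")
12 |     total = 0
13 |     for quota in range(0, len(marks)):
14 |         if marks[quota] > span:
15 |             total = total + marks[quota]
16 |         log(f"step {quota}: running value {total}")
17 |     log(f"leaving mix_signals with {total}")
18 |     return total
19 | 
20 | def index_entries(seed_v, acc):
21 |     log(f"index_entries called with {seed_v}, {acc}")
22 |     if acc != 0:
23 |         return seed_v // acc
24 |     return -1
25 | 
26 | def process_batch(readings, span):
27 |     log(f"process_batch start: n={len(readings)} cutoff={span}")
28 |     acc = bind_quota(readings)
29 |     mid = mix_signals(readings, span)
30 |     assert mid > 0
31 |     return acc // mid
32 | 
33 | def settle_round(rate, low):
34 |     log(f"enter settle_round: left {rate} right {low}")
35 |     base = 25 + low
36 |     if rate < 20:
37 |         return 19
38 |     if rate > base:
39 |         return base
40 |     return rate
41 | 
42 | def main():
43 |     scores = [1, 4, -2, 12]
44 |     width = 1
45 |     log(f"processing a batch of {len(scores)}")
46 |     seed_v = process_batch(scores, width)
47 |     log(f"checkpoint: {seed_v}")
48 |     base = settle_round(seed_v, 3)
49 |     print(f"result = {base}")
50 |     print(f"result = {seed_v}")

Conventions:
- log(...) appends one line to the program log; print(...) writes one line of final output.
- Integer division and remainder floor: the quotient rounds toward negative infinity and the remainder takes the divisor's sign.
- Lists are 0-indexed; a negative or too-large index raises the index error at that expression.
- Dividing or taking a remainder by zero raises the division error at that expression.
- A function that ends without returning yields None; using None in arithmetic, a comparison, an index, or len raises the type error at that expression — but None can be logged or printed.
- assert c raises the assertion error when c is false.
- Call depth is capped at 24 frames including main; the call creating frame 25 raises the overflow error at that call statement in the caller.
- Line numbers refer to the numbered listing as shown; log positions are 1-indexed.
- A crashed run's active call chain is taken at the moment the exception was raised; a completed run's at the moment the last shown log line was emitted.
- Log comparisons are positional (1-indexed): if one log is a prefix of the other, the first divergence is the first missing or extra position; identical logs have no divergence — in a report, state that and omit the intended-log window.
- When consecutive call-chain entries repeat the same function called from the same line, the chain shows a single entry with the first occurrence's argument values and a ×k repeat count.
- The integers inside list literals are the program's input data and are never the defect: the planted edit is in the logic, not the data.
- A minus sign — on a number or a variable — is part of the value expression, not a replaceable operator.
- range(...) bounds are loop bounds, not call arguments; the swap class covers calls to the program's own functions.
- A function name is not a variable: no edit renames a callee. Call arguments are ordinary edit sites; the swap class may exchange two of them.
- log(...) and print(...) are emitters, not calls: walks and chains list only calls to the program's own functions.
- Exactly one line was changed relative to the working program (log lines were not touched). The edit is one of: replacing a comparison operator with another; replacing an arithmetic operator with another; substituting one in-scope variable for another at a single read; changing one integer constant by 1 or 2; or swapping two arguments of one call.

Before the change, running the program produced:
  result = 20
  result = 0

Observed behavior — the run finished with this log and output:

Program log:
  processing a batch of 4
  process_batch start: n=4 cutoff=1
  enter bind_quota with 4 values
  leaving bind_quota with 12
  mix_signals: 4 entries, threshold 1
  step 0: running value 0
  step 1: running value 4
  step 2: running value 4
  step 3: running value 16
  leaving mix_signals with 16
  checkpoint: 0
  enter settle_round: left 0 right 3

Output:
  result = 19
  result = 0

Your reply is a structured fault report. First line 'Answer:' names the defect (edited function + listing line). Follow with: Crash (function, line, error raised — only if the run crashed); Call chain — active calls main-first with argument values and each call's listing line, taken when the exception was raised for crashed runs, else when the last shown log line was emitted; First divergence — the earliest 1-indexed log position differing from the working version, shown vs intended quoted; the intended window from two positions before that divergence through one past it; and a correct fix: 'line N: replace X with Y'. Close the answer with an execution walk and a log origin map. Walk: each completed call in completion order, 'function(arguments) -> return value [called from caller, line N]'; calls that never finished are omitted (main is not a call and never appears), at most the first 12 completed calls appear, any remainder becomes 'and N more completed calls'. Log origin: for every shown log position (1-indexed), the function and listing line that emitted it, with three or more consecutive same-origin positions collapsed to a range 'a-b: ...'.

Answer: the defect is in settle_round at line 37.
The tell: Every logged value matches the working version; the printed result is what differs.
Call chain: main -> settle_round(0, 3) (called at line 48).
First divergence: none (the log streams are identical).
Execution walk:
  bind_quota([1, 4, -2, 12]) -> 12  [called from process_batch, line 28]
  mix_signals([1, 4, -2, 12], 1) -> 16  [called from process_batch, line 29]
  process_batch([1, 4, -2, 12], 1) -> 0  [called from main, line 46]
  settle_round(0, 3) -> 19  [called from main, line 48]
Log origins:
  1: emitted by main (line 45)
  2: emitted by process_batch (line 27)
  3: emitted by bind_quota (line 2)
  4: emitted by bind_quota (line 7)
  5: emitted by mix_signals (line 11)
  6-9: emitted by mix_signals (line 16)
  10: emitted by mix_signals (line 17)
  11: emitted by main (line 47)
  12: emitted by settle_round (line 34)
A correct fix: line 37: replace `19` with `20`.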